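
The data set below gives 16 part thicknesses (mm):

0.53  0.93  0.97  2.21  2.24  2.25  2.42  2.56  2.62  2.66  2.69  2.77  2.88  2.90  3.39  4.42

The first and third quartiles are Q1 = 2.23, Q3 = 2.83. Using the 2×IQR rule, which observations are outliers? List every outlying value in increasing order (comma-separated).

IQR = Q3 − Q1 = 2.83 − 2.23 = 0.60.
Lower fence = Q1 − 2·IQR = 2.23 − 1.20 = 1.03.
Upper fence = Q3 + 2·IQR = 2.83 + 1.20 = 4.03.
0.53 < 1.03 → outlier.
0.93 < 1.03 → outlier.
0.97 < 1.03 → outlier.
4.42 > 4.03 → outlier.
All remaining values lie within [1.03, 4.03].

0.53, 0.93, 0.97, 4.42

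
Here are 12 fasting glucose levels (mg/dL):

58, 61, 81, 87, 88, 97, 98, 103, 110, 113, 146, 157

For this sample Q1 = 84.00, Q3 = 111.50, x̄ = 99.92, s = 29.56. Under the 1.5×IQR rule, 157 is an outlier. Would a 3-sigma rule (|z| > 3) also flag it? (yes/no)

no

z = (157 − 99.92) / 29.56 = 1.93.
|z| = 1.93 ≤ 3.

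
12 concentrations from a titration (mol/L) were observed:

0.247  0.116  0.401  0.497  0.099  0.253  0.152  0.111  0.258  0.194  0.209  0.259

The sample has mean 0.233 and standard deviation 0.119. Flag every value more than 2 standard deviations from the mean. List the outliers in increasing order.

0.497

Cutoffs at x̄ ± 2s: 0.233 ± 2·0.119 = [-0.005, 0.471].
0.497: z = 2.22, |z| > 2 → outlier.
Every other value lies within [-0.005, 0.471].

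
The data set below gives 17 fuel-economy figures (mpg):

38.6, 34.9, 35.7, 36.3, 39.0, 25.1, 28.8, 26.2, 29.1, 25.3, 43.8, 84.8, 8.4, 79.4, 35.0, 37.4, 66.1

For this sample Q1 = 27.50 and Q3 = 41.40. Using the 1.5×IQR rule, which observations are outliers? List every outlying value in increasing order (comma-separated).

IQR = Q3 − Q1 = 41.40 − 27.50 = 13.90.
Lower fence = Q1 − 1.5·IQR = 27.50 − 20.85 = 6.65.
Upper fence = Q3 + 1.5·IQR = 41.40 + 20.85 = 62.25.
66.1 > 62.25 → outlier.
79.4 > 62.25 → outlier.
84.8 > 62.25 → outlier.
All remaining values lie within [6.65, 62.25].

66.1, 79.4, 84.8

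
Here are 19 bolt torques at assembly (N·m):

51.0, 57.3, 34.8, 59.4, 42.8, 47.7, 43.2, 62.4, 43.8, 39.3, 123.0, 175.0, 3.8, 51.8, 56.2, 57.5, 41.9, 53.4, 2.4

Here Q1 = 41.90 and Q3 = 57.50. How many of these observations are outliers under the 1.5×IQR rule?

4

IQR = 15.60; fences at 41.90 − 23.40 = 18.50 and 57.50 + 23.40 = 80.90.
Outside the cutoffs: 2.4, 3.8, 123.0, 175.0.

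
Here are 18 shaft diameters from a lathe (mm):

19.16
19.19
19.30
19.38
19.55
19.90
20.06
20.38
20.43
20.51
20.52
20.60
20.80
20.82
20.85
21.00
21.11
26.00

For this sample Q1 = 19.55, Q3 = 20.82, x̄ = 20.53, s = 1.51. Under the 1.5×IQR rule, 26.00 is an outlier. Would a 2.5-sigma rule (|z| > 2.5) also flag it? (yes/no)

yes

z = (26.00 − 20.53) / 1.51 = 3.62.
|z| = 3.62 > 2.5.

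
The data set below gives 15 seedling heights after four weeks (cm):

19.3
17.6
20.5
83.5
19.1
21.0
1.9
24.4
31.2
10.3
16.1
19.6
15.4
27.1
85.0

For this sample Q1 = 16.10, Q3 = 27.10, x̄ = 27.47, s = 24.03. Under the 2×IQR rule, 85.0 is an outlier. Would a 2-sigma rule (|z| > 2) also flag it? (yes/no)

z = (85.0 − 27.47) / 24.03 = 2.39.
|z| = 2.39 > 2.

yes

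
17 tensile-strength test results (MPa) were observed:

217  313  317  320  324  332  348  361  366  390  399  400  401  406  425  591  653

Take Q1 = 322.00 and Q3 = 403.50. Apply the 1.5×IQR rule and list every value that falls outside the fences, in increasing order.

IQR = Q3 − Q1 = 403.50 − 322.00 = 81.50.
Lower fence = Q1 − 1.5·IQR = 322.00 − 122.25 = 199.75.
Upper fence = Q3 + 1.5·IQR = 403.50 + 122.25 = 525.75.
591 > 525.75 → outlier.
653 > 525.75 → outlier.
All remaining values lie within [199.75, 525.75].

591, 653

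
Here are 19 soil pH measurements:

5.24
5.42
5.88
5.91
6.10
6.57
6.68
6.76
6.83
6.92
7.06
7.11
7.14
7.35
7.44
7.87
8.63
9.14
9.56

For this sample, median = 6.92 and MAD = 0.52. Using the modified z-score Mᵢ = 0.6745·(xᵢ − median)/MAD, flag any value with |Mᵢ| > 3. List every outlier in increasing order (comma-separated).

|Mᵢ| > 3 ⇔ |xᵢ − 6.92| > 3·0.52/0.6745 = 2.31.
So outliers lie outside [4.61, 9.23].
9.56: M = 3.42 → outlier.

9.56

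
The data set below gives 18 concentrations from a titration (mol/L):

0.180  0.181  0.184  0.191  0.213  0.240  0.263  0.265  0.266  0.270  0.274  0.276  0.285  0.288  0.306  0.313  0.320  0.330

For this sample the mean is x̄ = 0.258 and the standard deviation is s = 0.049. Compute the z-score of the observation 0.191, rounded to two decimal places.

z = (0.191 − 0.258) / 0.049 = -1.37.

-1.37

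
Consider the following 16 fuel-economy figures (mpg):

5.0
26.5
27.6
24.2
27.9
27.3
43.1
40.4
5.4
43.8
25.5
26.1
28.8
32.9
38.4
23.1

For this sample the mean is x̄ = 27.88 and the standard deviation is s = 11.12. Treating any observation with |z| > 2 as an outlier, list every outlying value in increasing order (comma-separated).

5.0, 5.4

Cutoffs at x̄ ± 2s: 27.88 ± 2·11.12 = [5.64, 50.12].
5.0: z = -2.06, |z| > 2 → outlier.
5.4: z = -2.02, |z| > 2 → outlier.
Every other value lies within [5.64, 50.12].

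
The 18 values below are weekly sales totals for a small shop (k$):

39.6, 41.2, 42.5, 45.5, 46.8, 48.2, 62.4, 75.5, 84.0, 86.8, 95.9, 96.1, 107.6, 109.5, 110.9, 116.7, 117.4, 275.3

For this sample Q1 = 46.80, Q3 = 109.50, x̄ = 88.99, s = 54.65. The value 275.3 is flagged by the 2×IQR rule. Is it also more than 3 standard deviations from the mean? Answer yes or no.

z = (275.3 − 88.99) / 54.65 = 3.41.
|z| = 3.41 > 3.

yes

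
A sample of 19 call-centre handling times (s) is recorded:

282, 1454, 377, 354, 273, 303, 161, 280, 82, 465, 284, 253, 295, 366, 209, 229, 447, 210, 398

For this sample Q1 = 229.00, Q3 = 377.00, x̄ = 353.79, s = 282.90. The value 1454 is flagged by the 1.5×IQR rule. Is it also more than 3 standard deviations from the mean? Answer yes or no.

yes

z = (1454 − 353.79) / 282.90 = 3.89.
|z| = 3.89 > 3.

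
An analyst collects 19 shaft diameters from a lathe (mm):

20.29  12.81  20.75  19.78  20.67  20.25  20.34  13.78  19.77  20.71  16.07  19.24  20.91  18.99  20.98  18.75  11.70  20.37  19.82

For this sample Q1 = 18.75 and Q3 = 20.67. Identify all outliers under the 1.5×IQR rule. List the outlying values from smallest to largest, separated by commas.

11.70, 12.81, 13.78

IQR = Q3 − Q1 = 20.67 − 18.75 = 1.92.
Lower fence = Q1 − 1.5·IQR = 18.75 − 2.88 = 15.87.
Upper fence = Q3 + 1.5·IQR = 20.67 + 2.88 = 23.55.
11.70 < 15.87 → outlier.
12.81 < 15.87 → outlier.
13.78 < 15.87 → outlier.
All remaining values lie within [15.87, 23.55].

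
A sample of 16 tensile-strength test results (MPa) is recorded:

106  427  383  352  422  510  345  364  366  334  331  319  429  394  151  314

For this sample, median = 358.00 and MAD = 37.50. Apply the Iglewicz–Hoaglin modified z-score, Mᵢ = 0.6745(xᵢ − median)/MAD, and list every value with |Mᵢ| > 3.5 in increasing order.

106, 151

|Mᵢ| > 3.5 ⇔ |xᵢ − 358.00| > 3.5·37.50/0.6745 = 194.59.
So outliers lie outside [163.41, 552.59].
106: M = -4.53 → outlier.
151: M = -3.72 → outlier.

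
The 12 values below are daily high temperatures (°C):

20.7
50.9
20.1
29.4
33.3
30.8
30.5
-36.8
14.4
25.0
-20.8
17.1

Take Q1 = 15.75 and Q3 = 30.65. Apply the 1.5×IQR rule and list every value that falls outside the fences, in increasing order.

IQR = Q3 − Q1 = 30.65 − 15.75 = 14.90.
Lower fence = Q1 − 1.5·IQR = 15.75 − 22.35 = -6.60.
Upper fence = Q3 + 1.5·IQR = 30.65 + 22.35 = 53.00.
-36.8 < -6.60 → outlier.
-20.8 < -6.60 → outlier.
All remaining values lie within [-6.60, 53.00].

-36.8, -20.8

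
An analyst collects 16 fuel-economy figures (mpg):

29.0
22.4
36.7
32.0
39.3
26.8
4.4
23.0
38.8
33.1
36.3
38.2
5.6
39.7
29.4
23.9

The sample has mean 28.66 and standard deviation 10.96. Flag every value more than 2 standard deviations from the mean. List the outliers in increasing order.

Cutoffs at x̄ ± 2s: 28.66 ± 2·10.96 = [6.74, 50.58].
4.4: z = -2.21, |z| > 2 → outlier.
5.6: z = -2.10, |z| > 2 → outlier.
Every other value lies within [6.74, 50.58].

4.4, 5.6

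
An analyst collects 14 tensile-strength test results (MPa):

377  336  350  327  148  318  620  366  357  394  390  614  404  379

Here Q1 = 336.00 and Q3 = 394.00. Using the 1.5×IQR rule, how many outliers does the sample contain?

3

IQR = 58.00; fences at 336.00 − 87.00 = 249.00 and 394.00 + 87.00 = 481.00.
Outside the cutoffs: 148, 614, 620.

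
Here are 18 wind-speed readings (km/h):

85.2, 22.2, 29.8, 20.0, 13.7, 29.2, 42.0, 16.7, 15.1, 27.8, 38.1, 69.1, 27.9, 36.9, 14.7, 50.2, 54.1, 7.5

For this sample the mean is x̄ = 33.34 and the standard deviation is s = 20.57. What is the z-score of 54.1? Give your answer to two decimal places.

z = (54.1 − 33.34) / 20.57 = 1.01.

1.01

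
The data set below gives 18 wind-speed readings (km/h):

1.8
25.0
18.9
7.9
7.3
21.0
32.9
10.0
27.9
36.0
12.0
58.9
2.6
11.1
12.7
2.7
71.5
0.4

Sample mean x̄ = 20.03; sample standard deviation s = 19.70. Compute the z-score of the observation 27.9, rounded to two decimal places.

0.40

z = (27.9 − 20.03) / 19.70 = 0.40.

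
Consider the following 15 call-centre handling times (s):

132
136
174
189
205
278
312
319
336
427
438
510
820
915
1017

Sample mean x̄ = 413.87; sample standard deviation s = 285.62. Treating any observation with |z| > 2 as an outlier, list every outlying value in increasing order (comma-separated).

1017

Cutoffs at x̄ ± 2s: 413.87 ± 2·285.62 = [-157.37, 985.11].
1017: z = 2.11, |z| > 2 → outlier.
Every other value lies within [-157.37, 985.11].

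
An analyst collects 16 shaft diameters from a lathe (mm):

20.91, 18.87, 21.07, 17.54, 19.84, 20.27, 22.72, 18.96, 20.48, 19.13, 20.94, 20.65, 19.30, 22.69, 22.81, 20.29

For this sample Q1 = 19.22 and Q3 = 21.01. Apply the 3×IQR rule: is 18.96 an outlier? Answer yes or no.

no

IQR = Q3 − Q1 = 21.01 − 19.22 = 1.79.
Lower fence = Q1 − 3·IQR = 19.22 − 5.37 = 13.85.
Upper fence = Q3 + 3·IQR = 21.01 + 5.37 = 26.38.
18.96 lies within [13.85, 26.38].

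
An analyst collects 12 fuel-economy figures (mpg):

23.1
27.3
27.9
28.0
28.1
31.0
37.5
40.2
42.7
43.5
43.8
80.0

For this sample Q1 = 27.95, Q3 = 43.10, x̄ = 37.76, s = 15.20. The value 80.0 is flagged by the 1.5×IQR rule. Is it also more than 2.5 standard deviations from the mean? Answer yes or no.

z = (80.0 − 37.76) / 15.20 = 2.78.
|z| = 2.78 > 2.5.

yes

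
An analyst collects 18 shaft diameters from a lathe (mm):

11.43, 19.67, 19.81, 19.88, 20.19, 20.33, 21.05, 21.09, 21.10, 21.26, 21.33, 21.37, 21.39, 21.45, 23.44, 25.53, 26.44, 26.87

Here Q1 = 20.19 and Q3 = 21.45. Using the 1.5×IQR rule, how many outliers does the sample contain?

5

IQR = 1.26; fences at 20.19 − 1.89 = 18.30 and 21.45 + 1.89 = 23.34.
Outside the cutoffs: 11.43, 23.44, 25.53, 26.44, 26.87.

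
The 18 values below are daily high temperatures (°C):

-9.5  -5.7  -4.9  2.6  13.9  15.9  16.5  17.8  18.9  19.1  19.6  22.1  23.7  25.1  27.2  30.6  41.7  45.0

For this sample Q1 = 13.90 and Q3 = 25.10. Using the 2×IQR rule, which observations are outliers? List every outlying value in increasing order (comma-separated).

-9.5

IQR = Q3 − Q1 = 25.10 − 13.90 = 11.20.
Lower fence = Q1 − 2·IQR = 13.90 − 22.40 = -8.50.
Upper fence = Q3 + 2·IQR = 25.10 + 22.40 = 47.50.
-9.5 < -8.50 → outlier.
All remaining values lie within [-8.50, 47.50].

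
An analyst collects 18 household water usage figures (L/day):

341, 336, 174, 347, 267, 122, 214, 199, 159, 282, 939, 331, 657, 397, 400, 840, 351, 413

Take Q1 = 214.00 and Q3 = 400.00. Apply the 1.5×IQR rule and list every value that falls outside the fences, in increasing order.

840, 939

IQR = Q3 − Q1 = 400.00 − 214.00 = 186.00.
Lower fence = Q1 − 1.5·IQR = 214.00 − 279.00 = -65.00.
Upper fence = Q3 + 1.5·IQR = 400.00 + 279.00 = 679.00.
840 > 679.00 → outlier.
939 > 679.00 → outlier.
All remaining values lie within [-65.00, 679.00].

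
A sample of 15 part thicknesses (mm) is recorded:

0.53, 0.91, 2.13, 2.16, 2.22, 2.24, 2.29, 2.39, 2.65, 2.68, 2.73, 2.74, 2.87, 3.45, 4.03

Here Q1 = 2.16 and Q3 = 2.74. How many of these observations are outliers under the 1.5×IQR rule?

3

IQR = 0.58; fences at 2.16 − 0.87 = 1.29 and 2.74 + 0.87 = 3.61.
Outside the cutoffs: 0.53, 0.91, 4.03.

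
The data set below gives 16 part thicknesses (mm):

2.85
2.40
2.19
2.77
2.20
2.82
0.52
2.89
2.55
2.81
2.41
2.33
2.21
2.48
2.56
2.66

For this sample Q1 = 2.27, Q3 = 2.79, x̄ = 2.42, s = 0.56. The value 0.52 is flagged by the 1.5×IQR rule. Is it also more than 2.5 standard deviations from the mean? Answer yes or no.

z = (0.52 − 2.42) / 0.56 = -3.39.
|z| = 3.39 > 2.5.

yes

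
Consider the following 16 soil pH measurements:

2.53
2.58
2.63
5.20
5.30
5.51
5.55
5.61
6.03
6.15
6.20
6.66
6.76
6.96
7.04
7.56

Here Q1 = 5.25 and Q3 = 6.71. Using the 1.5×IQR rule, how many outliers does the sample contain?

IQR = 1.46; fences at 5.25 − 2.19 = 3.06 and 6.71 + 2.19 = 8.90.
Outside the cutoffs: 2.53, 2.58, 2.63.

3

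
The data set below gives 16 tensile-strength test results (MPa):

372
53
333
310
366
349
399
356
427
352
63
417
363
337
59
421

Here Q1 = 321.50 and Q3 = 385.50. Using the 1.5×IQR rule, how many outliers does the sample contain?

IQR = 64.00; fences at 321.50 − 96.00 = 225.50 and 385.50 + 96.00 = 481.50.
Outside the cutoffs: 53, 59, 63.

3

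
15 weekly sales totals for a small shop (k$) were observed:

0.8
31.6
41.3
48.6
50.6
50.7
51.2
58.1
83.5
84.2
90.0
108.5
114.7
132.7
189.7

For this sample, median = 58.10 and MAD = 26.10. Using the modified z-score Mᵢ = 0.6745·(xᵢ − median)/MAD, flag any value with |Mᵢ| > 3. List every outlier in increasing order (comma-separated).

|Mᵢ| > 3 ⇔ |xᵢ − 58.10| > 3·26.10/0.6745 = 116.09.
So outliers lie outside [-57.99, 174.19].
189.7: M = 3.40 → outlier.

189.7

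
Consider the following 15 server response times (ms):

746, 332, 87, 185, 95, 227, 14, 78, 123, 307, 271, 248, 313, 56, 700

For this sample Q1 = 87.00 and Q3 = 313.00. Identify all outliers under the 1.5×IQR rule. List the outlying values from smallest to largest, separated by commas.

IQR = Q3 − Q1 = 313.00 − 87.00 = 226.00.
Lower fence = Q1 − 1.5·IQR = 87.00 − 339.00 = -252.00.
Upper fence = Q3 + 1.5·IQR = 313.00 + 339.00 = 652.00.
700 > 652.00 → outlier.
746 > 652.00 → outlier.
All remaining values lie within [-252.00, 652.00].

700, 746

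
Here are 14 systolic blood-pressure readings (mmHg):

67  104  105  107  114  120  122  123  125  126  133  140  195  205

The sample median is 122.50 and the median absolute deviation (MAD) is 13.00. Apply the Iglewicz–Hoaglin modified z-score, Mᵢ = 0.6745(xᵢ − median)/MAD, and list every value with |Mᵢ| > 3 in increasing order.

195, 205

|Mᵢ| > 3 ⇔ |xᵢ − 122.50| > 3·13.00/0.6745 = 57.82.
So outliers lie outside [64.68, 180.32].
195: M = 3.76 → outlier.
205: M = 4.28 → outlier.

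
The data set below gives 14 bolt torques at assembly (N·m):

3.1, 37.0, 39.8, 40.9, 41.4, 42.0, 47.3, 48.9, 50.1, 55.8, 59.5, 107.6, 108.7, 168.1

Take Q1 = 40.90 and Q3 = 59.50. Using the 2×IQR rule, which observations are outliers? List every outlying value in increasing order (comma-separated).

IQR = Q3 − Q1 = 59.50 − 40.90 = 18.60.
Lower fence = Q1 − 2·IQR = 40.90 − 37.20 = 3.70.
Upper fence = Q3 + 2·IQR = 59.50 + 37.20 = 96.70.
3.1 < 3.70 → outlier.
107.6 > 96.70 → outlier.
108.7 > 96.70 → outlier.
168.1 > 96.70 → outlier.
All remaining values lie within [3.70, 96.70].

3.1, 107.6, 108.7, 168.1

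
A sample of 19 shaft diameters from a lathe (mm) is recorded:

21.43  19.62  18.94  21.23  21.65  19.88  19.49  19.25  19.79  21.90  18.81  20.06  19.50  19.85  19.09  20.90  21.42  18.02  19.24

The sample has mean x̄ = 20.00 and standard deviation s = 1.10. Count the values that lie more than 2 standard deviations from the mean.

0

Cutoffs: x̄ ± 2s = [17.80, 22.20].
Every value lies within the cutoffs.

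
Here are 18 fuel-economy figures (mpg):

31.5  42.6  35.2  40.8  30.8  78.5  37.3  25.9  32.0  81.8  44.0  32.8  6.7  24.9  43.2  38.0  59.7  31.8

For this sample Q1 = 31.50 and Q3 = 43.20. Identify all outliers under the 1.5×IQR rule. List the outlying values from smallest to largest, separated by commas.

6.7, 78.5, 81.8

IQR = Q3 − Q1 = 43.20 − 31.50 = 11.70.
Lower fence = Q1 − 1.5·IQR = 31.50 − 17.55 = 13.95.
Upper fence = Q3 + 1.5·IQR = 43.20 + 17.55 = 60.75.
6.7 < 13.95 → outlier.
78.5 > 60.75 → outlier.
81.8 > 60.75 → outlier.
All remaining values lie within [13.95, 60.75].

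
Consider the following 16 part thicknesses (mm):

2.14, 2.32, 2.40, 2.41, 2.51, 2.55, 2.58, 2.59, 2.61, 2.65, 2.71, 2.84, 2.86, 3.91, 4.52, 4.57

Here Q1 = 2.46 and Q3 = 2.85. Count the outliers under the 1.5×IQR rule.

3

IQR = 0.39; fences at 2.46 − 0.585 = 1.875 and 2.85 + 0.585 = 3.435.
Outside the cutoffs: 3.91, 4.52, 4.57.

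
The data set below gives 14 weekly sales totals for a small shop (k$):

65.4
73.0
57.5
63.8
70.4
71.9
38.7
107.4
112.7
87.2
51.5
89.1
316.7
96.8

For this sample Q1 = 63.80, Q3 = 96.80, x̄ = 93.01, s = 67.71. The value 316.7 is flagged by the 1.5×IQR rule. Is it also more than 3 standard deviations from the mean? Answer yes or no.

yes

z = (316.7 − 93.01) / 67.71 = 3.30.
|z| = 3.30 > 3.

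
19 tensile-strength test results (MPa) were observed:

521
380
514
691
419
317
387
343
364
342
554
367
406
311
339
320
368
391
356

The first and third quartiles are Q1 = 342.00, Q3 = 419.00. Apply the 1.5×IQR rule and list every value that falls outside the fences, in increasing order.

554, 691

IQR = Q3 − Q1 = 419.00 − 342.00 = 77.00.
Lower fence = Q1 − 1.5·IQR = 342.00 − 115.50 = 226.50.
Upper fence = Q3 + 1.5·IQR = 419.00 + 115.50 = 534.50.
554 > 534.50 → outlier.
691 > 534.50 → outlier.
All remaining values lie within [226.50, 534.50].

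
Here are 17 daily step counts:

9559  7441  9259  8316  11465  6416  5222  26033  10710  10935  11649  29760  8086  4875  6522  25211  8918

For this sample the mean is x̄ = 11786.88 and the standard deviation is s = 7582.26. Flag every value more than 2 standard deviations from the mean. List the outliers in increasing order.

29760

Cutoffs at x̄ ± 2s: 11786.88 ± 2·7582.26 = [-3377.64, 26951.40].
29760: z = 2.37, |z| > 2 → outlier.
Every other value lies within [-3377.64, 26951.40].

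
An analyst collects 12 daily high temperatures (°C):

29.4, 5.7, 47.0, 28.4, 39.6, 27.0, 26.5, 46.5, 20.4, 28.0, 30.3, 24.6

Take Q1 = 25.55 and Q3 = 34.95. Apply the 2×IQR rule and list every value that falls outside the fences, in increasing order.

5.7

IQR = Q3 − Q1 = 34.95 − 25.55 = 9.40.
Lower fence = Q1 − 2·IQR = 25.55 − 18.80 = 6.75.
Upper fence = Q3 + 2·IQR = 34.95 + 18.80 = 53.75.
5.7 < 6.75 → outlier.
All remaining values lie within [6.75, 53.75].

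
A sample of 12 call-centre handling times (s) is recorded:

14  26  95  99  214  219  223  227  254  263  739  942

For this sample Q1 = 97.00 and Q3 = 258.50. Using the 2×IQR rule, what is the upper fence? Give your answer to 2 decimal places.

IQR = Q3 − Q1 = 258.50 − 97.00 = 161.50.
Lower fence = Q1 − 2·IQR = 97.00 − 323.00 = -226.00.
Upper fence = Q3 + 2·IQR = 258.50 + 323.00 = 581.50.

581.50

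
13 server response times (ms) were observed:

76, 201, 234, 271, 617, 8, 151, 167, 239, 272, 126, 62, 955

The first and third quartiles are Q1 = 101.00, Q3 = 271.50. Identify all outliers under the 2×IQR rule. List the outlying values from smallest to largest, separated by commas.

IQR = Q3 − Q1 = 271.50 − 101.00 = 170.50.
Lower fence = Q1 − 2·IQR = 101.00 − 341.00 = -240.00.
Upper fence = Q3 + 2·IQR = 271.50 + 341.00 = 612.50.
617 > 612.50 → outlier.
955 > 612.50 → outlier.
All remaining values lie within [-240.00, 612.50].

617, 955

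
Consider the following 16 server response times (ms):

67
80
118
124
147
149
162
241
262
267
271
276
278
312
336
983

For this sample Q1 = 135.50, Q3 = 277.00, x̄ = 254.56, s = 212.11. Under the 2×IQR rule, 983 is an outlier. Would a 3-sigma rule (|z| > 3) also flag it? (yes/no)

yes

z = (983 − 254.56) / 212.11 = 3.43.
|z| = 3.43 > 3.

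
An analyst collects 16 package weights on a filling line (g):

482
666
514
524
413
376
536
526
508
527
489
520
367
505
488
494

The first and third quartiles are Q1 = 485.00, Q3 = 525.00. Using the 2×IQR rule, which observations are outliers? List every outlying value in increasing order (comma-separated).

367, 376, 666

IQR = Q3 − Q1 = 525.00 − 485.00 = 40.00.
Lower fence = Q1 − 2·IQR = 485.00 − 80.00 = 405.00.
Upper fence = Q3 + 2·IQR = 525.00 + 80.00 = 605.00.
367 < 405.00 → outlier.
376 < 405.00 → outlier.
666 > 605.00 → outlier.
All remaining values lie within [405.00, 605.00].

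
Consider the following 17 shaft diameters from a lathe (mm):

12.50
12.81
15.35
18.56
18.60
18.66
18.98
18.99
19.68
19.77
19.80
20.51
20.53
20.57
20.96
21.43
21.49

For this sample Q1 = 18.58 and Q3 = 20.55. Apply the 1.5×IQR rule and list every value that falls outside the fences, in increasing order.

IQR = Q3 − Q1 = 20.55 − 18.58 = 1.97.
Lower fence = Q1 − 1.5·IQR = 18.58 − 2.955 = 15.625.
Upper fence = Q3 + 1.5·IQR = 20.55 + 2.955 = 23.505.
12.50 < 15.625 → outlier.
12.81 < 15.625 → outlier.
15.35 < 15.625 → outlier.
All remaining values lie within [15.625, 23.505].

12.50, 12.81, 15.35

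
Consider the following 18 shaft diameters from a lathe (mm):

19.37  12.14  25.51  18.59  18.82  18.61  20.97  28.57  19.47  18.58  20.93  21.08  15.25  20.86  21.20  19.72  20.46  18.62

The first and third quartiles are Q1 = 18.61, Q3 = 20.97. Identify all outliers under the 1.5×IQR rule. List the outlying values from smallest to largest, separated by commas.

IQR = Q3 − Q1 = 20.97 − 18.61 = 2.36.
Lower fence = Q1 − 1.5·IQR = 18.61 − 3.54 = 15.07.
Upper fence = Q3 + 1.5·IQR = 20.97 + 3.54 = 24.51.
12.14 < 15.07 → outlier.
25.51 > 24.51 → outlier.
28.57 > 24.51 → outlier.
All remaining values lie within [15.07, 24.51].

12.14, 25.51, 28.57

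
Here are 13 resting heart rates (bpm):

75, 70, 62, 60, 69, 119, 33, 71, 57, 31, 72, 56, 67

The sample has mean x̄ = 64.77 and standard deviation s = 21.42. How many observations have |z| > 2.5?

1

Cutoffs: x̄ ± 2.5s = [11.22, 118.32].
Outside the cutoffs: 119.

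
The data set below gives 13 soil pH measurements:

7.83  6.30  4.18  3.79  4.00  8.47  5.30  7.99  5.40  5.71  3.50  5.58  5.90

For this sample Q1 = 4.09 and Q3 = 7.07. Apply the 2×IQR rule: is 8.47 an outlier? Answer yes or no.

no

IQR = Q3 − Q1 = 7.07 − 4.09 = 2.98.
Lower fence = Q1 − 2·IQR = 4.09 − 5.96 = -1.87.
Upper fence = Q3 + 2·IQR = 7.07 + 5.96 = 13.03.
8.47 lies within [-1.87, 13.03].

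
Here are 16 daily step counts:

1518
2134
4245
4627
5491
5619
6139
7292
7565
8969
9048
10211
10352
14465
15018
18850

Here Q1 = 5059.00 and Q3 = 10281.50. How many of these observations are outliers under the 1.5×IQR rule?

IQR = 5222.50; fences at 5059.00 − 7833.75 = -2774.75 and 10281.50 + 7833.75 = 18115.25.
Outside the cutoffs: 18850.

1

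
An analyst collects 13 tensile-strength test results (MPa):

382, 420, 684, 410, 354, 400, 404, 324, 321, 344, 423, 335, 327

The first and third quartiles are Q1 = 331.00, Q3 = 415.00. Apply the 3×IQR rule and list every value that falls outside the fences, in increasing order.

IQR = Q3 − Q1 = 415.00 − 331.00 = 84.00.
Lower fence = Q1 − 3·IQR = 331.00 − 252.00 = 79.00.
Upper fence = Q3 + 3·IQR = 415.00 + 252.00 = 667.00.
684 > 667.00 → outlier.
All remaining values lie within [79.00, 667.00].

684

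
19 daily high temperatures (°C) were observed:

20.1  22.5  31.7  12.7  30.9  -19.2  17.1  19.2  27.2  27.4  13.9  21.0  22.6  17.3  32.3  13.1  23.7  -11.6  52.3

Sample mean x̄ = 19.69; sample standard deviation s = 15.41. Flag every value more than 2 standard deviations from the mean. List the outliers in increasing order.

-19.2, -11.6, 52.3

Cutoffs at x̄ ± 2s: 19.69 ± 2·15.41 = [-11.13, 50.51].
-19.2: z = -2.52, |z| > 2 → outlier.
-11.6: z = -2.03, |z| > 2 → outlier.
52.3: z = 2.12, |z| > 2 → outlier.
Every other value lies within [-11.13, 50.51].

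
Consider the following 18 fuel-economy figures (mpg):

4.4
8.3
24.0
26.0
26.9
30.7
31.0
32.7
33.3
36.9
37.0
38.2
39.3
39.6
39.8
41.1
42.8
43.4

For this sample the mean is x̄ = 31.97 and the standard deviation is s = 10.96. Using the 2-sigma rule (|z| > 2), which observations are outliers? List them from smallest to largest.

4.4, 8.3

Cutoffs at x̄ ± 2s: 31.97 ± 2·10.96 = [10.05, 53.89].
4.4: z = -2.52, |z| > 2 → outlier.
8.3: z = -2.16, |z| > 2 → outlier.
Every other value lies within [10.05, 53.89].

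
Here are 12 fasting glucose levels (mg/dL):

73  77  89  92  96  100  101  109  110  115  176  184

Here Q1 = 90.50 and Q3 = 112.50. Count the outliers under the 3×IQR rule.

1

IQR = 22.00; fences at 90.50 − 66.00 = 24.50 and 112.50 + 66.00 = 178.50.
Outside the cutoffs: 184.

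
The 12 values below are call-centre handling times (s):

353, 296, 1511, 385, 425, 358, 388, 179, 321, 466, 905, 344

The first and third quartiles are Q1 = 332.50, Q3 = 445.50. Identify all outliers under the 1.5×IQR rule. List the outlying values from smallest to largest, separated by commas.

IQR = Q3 − Q1 = 445.50 − 332.50 = 113.00.
Lower fence = Q1 − 1.5·IQR = 332.50 − 169.50 = 163.00.
Upper fence = Q3 + 1.5·IQR = 445.50 + 169.50 = 615.00.
905 > 615.00 → outlier.
1511 > 615.00 → outlier.
All remaining values lie within [163.00, 615.00].

905, 1511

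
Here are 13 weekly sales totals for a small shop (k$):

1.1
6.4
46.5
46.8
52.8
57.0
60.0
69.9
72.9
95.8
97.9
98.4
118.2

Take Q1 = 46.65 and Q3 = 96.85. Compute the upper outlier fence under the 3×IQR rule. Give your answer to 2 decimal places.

247.45

IQR = Q3 − Q1 = 96.85 − 46.65 = 50.20.
Lower fence = Q1 − 3·IQR = 46.65 − 150.60 = -103.95.
Upper fence = Q3 + 3·IQR = 96.85 + 150.60 = 247.45.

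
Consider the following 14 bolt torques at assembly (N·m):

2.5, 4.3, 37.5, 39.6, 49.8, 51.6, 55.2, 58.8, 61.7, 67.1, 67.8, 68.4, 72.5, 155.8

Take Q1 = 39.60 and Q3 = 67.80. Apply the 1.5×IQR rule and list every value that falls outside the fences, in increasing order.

IQR = Q3 − Q1 = 67.80 − 39.60 = 28.20.
Lower fence = Q1 − 1.5·IQR = 39.60 − 42.30 = -2.70.
Upper fence = Q3 + 1.5·IQR = 67.80 + 42.30 = 110.10.
155.8 > 110.10 → outlier.
All remaining values lie within [-2.70, 110.10].

155.8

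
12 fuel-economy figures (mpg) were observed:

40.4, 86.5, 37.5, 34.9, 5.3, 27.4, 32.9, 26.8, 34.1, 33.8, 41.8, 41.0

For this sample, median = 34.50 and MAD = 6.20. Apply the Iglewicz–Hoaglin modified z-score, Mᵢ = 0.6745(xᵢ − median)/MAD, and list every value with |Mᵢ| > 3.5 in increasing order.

|Mᵢ| > 3.5 ⇔ |xᵢ − 34.50| > 3.5·6.20/0.6745 = 32.17.
So outliers lie outside [2.33, 66.67].
86.5: M = 5.66 → outlier.

86.5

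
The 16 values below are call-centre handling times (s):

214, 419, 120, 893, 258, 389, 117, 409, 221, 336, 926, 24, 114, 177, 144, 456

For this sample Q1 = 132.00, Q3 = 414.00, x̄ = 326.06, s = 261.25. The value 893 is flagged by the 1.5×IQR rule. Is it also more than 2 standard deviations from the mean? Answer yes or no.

yes

z = (893 − 326.06) / 261.25 = 2.17.
|z| = 2.17 > 2.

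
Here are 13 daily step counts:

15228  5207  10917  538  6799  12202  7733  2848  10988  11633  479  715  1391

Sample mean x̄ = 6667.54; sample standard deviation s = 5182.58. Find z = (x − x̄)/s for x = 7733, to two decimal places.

0.21

z = (7733 − 6667.54) / 5182.58 = 0.21.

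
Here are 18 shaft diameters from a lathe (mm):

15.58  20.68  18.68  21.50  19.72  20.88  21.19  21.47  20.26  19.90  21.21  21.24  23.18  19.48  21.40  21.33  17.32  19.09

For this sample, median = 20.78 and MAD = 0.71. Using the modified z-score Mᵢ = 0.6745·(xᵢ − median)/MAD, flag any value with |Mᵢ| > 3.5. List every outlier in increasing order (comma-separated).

15.58

|Mᵢ| > 3.5 ⇔ |xᵢ − 20.78| > 3.5·0.71/0.6745 = 3.68.
So outliers lie outside [17.10, 24.46].
15.58: M = -4.94 → outlier.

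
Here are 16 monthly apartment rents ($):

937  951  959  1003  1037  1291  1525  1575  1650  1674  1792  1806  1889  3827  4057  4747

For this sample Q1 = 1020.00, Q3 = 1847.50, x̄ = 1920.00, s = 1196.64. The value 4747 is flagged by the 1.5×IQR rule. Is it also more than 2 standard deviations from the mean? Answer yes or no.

z = (4747 − 1920.00) / 1196.64 = 2.36.
|z| = 2.36 > 2.

yes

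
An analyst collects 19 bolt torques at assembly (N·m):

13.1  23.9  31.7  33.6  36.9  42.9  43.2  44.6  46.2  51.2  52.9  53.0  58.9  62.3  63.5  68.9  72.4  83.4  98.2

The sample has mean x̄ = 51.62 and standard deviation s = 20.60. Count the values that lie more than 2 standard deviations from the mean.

1

Cutoffs: x̄ ± 2s = [10.42, 92.82].
Outside the cutoffs: 98.2.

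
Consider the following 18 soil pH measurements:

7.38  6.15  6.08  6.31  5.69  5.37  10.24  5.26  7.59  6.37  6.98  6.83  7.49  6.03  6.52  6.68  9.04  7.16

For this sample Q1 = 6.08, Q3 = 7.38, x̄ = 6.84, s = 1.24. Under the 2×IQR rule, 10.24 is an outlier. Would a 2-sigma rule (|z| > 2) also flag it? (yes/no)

z = (10.24 − 6.84) / 1.24 = 2.74.
|z| = 2.74 > 2.

yes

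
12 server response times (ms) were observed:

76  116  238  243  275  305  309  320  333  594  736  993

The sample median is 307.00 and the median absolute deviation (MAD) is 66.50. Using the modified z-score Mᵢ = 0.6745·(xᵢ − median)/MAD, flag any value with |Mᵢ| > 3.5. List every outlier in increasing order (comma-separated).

736, 993

|Mᵢ| > 3.5 ⇔ |xᵢ − 307.00| > 3.5·66.50/0.6745 = 345.07.
So outliers lie outside [-38.07, 652.07].
736: M = 4.35 → outlier.
993: M = 6.96 → outlier.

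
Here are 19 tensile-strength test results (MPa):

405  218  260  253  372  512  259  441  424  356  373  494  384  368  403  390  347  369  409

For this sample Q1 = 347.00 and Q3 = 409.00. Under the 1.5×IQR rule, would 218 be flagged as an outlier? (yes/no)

yes

IQR = Q3 − Q1 = 409.00 − 347.00 = 62.00.
Lower fence = Q1 − 1.5·IQR = 347.00 − 93.00 = 254.00.
Upper fence = Q3 + 1.5·IQR = 409.00 + 93.00 = 502.00.
218 lies below the lower fence.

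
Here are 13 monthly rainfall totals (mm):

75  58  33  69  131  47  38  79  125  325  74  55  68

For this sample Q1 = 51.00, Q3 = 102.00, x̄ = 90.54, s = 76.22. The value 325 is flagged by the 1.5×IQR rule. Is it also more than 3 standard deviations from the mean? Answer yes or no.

z = (325 − 90.54) / 76.22 = 3.08.
|z| = 3.08 > 3.

yes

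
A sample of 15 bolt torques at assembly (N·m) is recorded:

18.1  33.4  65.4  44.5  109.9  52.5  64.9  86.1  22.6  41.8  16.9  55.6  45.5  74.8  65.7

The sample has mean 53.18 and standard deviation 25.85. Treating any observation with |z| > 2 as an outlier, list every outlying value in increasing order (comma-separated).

109.9

Cutoffs at x̄ ± 2s: 53.18 ± 2·25.85 = [1.48, 104.88].
109.9: z = 2.19, |z| > 2 → outlier.
Every other value lies within [1.48, 104.88].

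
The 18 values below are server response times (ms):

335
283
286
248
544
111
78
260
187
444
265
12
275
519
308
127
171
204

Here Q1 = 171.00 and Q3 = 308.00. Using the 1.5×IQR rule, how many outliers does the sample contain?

IQR = 137.00; fences at 171.00 − 205.50 = -34.50 and 308.00 + 205.50 = 513.50.
Outside the cutoffs: 519, 544.

2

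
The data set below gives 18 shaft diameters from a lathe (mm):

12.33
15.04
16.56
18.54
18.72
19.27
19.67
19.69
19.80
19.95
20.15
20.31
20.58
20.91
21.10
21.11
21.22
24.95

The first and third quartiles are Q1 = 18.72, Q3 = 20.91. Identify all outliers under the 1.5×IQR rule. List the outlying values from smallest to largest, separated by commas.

IQR = Q3 − Q1 = 20.91 − 18.72 = 2.19.
Lower fence = Q1 − 1.5·IQR = 18.72 − 3.285 = 15.435.
Upper fence = Q3 + 1.5·IQR = 20.91 + 3.285 = 24.195.
12.33 < 15.435 → outlier.
15.04 < 15.435 → outlier.
24.95 > 24.195 → outlier.
All remaining values lie within [15.435, 24.195].

12.33, 15.04, 24.95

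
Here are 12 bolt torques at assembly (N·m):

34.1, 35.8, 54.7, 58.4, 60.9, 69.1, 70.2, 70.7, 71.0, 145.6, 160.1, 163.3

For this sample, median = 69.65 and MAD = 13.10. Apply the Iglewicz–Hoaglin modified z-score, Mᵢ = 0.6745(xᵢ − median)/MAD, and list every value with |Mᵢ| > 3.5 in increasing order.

145.6, 160.1, 163.3

|Mᵢ| > 3.5 ⇔ |xᵢ − 69.65| > 3.5·13.10/0.6745 = 67.98.
So outliers lie outside [1.67, 137.63].
145.6: M = 3.91 → outlier.
160.1: M = 4.66 → outlier.
163.3: M = 4.82 → outlier.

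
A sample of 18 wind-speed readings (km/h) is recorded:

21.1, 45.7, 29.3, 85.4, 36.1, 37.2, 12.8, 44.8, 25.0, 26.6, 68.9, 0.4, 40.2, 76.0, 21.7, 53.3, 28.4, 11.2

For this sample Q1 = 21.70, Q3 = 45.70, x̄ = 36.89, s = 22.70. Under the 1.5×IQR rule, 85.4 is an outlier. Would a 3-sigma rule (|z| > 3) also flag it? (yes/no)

z = (85.4 − 36.89) / 22.70 = 2.14.
|z| = 2.14 ≤ 3.

no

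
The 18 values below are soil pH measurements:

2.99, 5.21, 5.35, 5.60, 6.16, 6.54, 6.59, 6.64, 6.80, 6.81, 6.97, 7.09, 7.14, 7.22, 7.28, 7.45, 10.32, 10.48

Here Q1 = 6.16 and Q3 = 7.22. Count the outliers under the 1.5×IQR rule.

IQR = 1.06; fences at 6.16 − 1.59 = 4.57 and 7.22 + 1.59 = 8.81.
Outside the cutoffs: 2.99, 10.32, 10.48.

3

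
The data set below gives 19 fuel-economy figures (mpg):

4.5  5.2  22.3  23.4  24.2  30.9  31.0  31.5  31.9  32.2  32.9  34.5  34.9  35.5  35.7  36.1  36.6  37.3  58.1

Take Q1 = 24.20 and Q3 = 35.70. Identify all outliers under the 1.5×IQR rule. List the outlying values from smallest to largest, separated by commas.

IQR = Q3 − Q1 = 35.70 − 24.20 = 11.50.
Lower fence = Q1 − 1.5·IQR = 24.20 − 17.25 = 6.95.
Upper fence = Q3 + 1.5·IQR = 35.70 + 17.25 = 52.95.
4.5 < 6.95 → outlier.
5.2 < 6.95 → outlier.
58.1 > 52.95 → outlier.
All remaining values lie within [6.95, 52.95].

4.5, 5.2, 58.1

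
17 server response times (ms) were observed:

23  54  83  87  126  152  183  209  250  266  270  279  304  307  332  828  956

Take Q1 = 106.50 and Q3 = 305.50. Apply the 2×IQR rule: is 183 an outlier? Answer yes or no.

IQR = Q3 − Q1 = 305.50 − 106.50 = 199.00.
Lower fence = Q1 − 2·IQR = 106.50 − 398.00 = -291.50.
Upper fence = Q3 + 2·IQR = 305.50 + 398.00 = 703.50.
183 lies within [-291.50, 703.50].

no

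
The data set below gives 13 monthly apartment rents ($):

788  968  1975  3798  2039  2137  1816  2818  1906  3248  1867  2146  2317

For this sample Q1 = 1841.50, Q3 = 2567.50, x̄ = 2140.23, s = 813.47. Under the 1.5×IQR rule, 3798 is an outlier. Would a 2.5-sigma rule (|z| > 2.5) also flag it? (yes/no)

no

z = (3798 − 2140.23) / 813.47 = 2.04.
|z| = 2.04 ≤ 2.5.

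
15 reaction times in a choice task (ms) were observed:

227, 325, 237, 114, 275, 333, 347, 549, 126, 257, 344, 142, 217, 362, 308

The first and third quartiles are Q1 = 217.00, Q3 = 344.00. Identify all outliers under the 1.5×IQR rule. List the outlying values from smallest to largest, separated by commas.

IQR = Q3 − Q1 = 344.00 − 217.00 = 127.00.
Lower fence = Q1 − 1.5·IQR = 217.00 − 190.50 = 26.50.
Upper fence = Q3 + 1.5·IQR = 344.00 + 190.50 = 534.50.
549 > 534.50 → outlier.
All remaining values lie within [26.50, 534.50].

549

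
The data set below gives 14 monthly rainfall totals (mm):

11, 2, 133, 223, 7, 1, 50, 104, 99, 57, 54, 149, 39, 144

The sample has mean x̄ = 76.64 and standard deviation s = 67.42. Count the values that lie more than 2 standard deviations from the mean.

1

Cutoffs: x̄ ± 2s = [-58.20, 211.48].
Outside the cutoffs: 223.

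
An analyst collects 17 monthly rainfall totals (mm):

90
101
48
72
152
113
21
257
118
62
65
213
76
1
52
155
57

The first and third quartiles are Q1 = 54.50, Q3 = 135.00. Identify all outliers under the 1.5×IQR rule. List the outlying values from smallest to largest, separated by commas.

IQR = Q3 − Q1 = 135.00 − 54.50 = 80.50.
Lower fence = Q1 − 1.5·IQR = 54.50 − 120.75 = -66.25.
Upper fence = Q3 + 1.5·IQR = 135.00 + 120.75 = 255.75.
257 > 255.75 → outlier.
All remaining values lie within [-66.25, 255.75].

257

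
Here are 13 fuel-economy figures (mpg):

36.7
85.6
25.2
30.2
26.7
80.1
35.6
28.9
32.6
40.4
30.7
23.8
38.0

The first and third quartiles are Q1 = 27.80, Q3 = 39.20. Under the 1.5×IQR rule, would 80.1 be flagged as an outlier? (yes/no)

yes

IQR = Q3 − Q1 = 39.20 − 27.80 = 11.40.
Lower fence = Q1 − 1.5·IQR = 27.80 − 17.10 = 10.70.
Upper fence = Q3 + 1.5·IQR = 39.20 + 17.10 = 56.30.
80.1 lies above the upper fence.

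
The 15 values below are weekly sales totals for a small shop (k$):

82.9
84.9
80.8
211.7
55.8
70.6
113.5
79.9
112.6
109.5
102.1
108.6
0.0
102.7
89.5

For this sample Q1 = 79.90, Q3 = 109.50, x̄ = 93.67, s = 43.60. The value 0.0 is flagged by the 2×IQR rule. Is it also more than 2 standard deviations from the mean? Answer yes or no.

yes

z = (0.0 − 93.67) / 43.60 = -2.15.
|z| = 2.15 > 2.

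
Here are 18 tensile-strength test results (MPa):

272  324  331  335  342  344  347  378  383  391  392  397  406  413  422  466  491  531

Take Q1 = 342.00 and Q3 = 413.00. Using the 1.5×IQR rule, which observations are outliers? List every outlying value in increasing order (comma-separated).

IQR = Q3 − Q1 = 413.00 − 342.00 = 71.00.
Lower fence = Q1 − 1.5·IQR = 342.00 − 106.50 = 235.50.
Upper fence = Q3 + 1.5·IQR = 413.00 + 106.50 = 519.50.
531 > 519.50 → outlier.
All remaining values lie within [235.50, 519.50].

531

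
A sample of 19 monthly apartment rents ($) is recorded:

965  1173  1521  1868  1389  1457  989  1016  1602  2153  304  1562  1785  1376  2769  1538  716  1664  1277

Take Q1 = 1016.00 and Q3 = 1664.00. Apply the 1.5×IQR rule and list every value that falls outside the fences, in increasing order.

2769

IQR = Q3 − Q1 = 1664.00 − 1016.00 = 648.00.
Lower fence = Q1 − 1.5·IQR = 1016.00 − 972.00 = 44.00.
Upper fence = Q3 + 1.5·IQR = 1664.00 + 972.00 = 2636.00.
2769 > 2636.00 → outlier.
All remaining values lie within [44.00, 2636.00].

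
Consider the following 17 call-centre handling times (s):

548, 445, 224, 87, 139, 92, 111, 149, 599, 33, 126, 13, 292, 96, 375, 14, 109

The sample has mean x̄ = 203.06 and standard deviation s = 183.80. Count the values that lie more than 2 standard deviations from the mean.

1

Cutoffs: x̄ ± 2s = [-164.54, 570.66].
Outside the cutoffs: 599.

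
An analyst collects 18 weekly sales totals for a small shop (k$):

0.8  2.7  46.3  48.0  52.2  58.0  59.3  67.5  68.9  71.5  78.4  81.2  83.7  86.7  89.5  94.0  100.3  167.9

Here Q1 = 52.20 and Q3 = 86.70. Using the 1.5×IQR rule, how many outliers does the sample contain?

1

IQR = 34.50; fences at 52.20 − 51.75 = 0.45 and 86.70 + 51.75 = 138.45.
Outside the cutoffs: 167.9.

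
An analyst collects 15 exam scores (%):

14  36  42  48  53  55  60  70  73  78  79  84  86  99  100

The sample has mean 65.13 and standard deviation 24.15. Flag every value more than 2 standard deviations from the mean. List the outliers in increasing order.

Cutoffs at x̄ ± 2s: 65.13 ± 2·24.15 = [16.83, 113.43].
14: z = -2.12, |z| > 2 → outlier.
Every other value lies within [16.83, 113.43].

14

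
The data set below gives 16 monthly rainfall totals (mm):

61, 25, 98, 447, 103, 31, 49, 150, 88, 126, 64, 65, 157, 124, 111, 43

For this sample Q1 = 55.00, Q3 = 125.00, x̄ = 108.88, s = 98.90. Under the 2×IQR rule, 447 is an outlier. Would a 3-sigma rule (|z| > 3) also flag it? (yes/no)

yes

z = (447 − 108.88) / 98.90 = 3.42.
|z| = 3.42 > 3.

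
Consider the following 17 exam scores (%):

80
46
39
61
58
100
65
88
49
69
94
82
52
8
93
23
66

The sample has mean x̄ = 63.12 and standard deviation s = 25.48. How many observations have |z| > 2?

1

Cutoffs: x̄ ± 2s = [12.16, 114.08].
Outside the cutoffs: 8.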